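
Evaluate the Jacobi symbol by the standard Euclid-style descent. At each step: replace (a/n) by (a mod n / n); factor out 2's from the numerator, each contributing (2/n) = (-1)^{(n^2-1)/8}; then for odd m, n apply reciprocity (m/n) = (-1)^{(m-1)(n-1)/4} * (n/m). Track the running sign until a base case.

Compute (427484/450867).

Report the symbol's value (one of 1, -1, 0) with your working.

factor out 2^2: 427484 = 2^2·106871; with 450867 mod 8 = 3, (2/450867) = -1; sign now +1; continue with (106871/450867)
flip (106871/450867) -> (450867/106871): both odd, 106871 mod 4 = 3, 450867 mod 4 = 3, so the flip contributes -1; sign now -1
(450867/106871): 450867 mod 106871 = 23383, so (450867/106871) = (23383/106871)
flip (23383/106871) -> (106871/23383): both odd, 23383 mod 4 = 3, 106871 mod 4 = 3, so the flip contributes -1; sign now +1
(106871/23383): 106871 mod 23383 = 13339, so (106871/23383) = (13339/23383)
flip (13339/23383) -> (23383/13339): both odd, 13339 mod 4 = 3, 23383 mod 4 = 3, so the flip contributes -1; sign now -1
(23383/13339): 23383 mod 13339 = 10044, so (23383/13339) = (10044/13339)
factor out 2^2: 10044 = 2^2·2511; with 13339 mod 8 = 3, (2/13339) = -1; sign now -1; continue with (2511/13339)
flip (2511/13339) -> (13339/2511): both odd, 2511 mod 4 = 3, 13339 mod 4 = 3, so the flip contributes -1; sign now +1
(13339/2511): 13339 mod 2511 = 784, so (13339/2511) = (784/2511)
factor out 2^4: 784 = 2^4·49; with 2511 mod 8 = 7, (2/2511) = +1; sign now +1; continue with (49/2511)
flip (49/2511) -> (2511/49): both odd, 49 mod 4 = 1, 2511 mod 4 = 3, so the flip contributes +1; sign now +1
(2511/49): 2511 mod 49 = 12, so (2511/49) = (12/49)
factor out 2^2: 12 = 2^2·3; with 49 mod 8 = 1, (2/49) = +1; sign now +1; continue with (3/49)
flip (3/49) -> (49/3): both odd, 3 mod 4 = 3, 49 mod 4 = 1, so the flip contributes +1; sign now +1
(49/3): 49 mod 3 = 1, so (49/3) = (1/3)
reached (1/3) = 1, so the symbol is +1

1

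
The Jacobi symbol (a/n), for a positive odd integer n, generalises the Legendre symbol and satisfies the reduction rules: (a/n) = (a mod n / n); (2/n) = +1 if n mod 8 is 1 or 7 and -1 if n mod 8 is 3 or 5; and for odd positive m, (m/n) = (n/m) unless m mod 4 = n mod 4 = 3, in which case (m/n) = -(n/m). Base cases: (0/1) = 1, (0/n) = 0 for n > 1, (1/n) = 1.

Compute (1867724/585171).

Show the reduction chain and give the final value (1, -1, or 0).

(1867724/585171) = (112211/585171)   [reduce mod 585171]
reciprocity: (112211/585171) = -1·(585171/112211) since 112211 mod 4 = 3, 585171 mod 4 = 3; sign now -1
(585171/112211) = (24116/112211)   [reduce mod 112211]
24116 = 2^2·6029; (2/112211) = -1 since 112211 mod 8 = 3, so (24116/112211) = (-1)^2·(6029/112211); sign now -1
reciprocity: (6029/112211) = +1·(112211/6029) since 6029 mod 4 = 1, 112211 mod 4 = 3; sign now -1
(112211/6029) = (3689/6029)   [reduce mod 6029]
reciprocity: (3689/6029) = +1·(6029/3689) since 3689 mod 4 = 1, 6029 mod 4 = 1; sign now -1
(6029/3689) = (2340/3689)   [reduce mod 3689]
2340 = 2^2·585; (2/3689) = +1 since 3689 mod 8 = 1, so (2340/3689) = (+1)^2·(585/3689); sign now -1
reciprocity: (585/3689) = +1·(3689/585) since 585 mod 4 = 1, 3689 mod 4 = 1; sign now -1
(3689/585) = (179/585)   [reduce mod 585]
reciprocity: (179/585) = +1·(585/179) since 179 mod 4 = 3, 585 mod 4 = 1; sign now -1
(585/179) = (48/179)   [reduce mod 179]
48 = 2^4·3; (2/179) = -1 since 179 mod 8 = 3, so (48/179) = (-1)^4·(3/179); sign now -1
reciprocity: (3/179) = -1·(179/3) since 3 mod 4 = 3, 179 mod 4 = 3; sign now +1
(179/3) = (2/3)   [reduce mod 3]
2 = 2^1·1; (2/3) = -1 since 3 mod 8 = 3, so (2/3) = (-1)^1·(1/3); sign now -1
(1/3) = 1; final value = sign = -1

-1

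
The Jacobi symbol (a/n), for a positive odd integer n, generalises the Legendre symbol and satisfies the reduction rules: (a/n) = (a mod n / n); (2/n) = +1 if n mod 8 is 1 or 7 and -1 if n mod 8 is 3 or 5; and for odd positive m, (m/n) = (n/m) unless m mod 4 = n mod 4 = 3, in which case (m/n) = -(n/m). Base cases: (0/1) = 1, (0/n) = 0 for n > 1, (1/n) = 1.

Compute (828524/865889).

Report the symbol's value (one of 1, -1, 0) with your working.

-1

factor out 2^2: 828524 = 2^2·207131; with 865889 mod 8 = 1, (2/865889) = +1; sign now +1; continue with (207131/865889)
flip (207131/865889) -> (865889/207131): both odd, 207131 mod 4 = 3, 865889 mod 4 = 1, so the flip contributes +1; sign now +1
(865889/207131): 865889 mod 207131 = 37365, so (865889/207131) = (37365/207131)
flip (37365/207131) -> (207131/37365): both odd, 37365 mod 4 = 1, 207131 mod 4 = 3, so the flip contributes +1; sign now +1
(207131/37365): 207131 mod 37365 = 20306, so (207131/37365) = (20306/37365)
factor out 2^1: 20306 = 2^1·10153; with 37365 mod 8 = 5, (2/37365) = -1; sign now -1; continue with (10153/37365)
flip (10153/37365) -> (37365/10153): both odd, 10153 mod 4 = 1, 37365 mod 4 = 1, so the flip contributes +1; sign now -1
(37365/10153): 37365 mod 10153 = 6906, so (37365/10153) = (6906/10153)
factor out 2^1: 6906 = 2^1·3453; with 10153 mod 8 = 1, (2/10153) = +1; sign now -1; continue with (3453/10153)
flip (3453/10153) -> (10153/3453): both odd, 3453 mod 4 = 1, 10153 mod 4 = 1, so the flip contributes +1; sign now -1
(10153/3453): 10153 mod 3453 = 3247, so (10153/3453) = (3247/3453)
flip (3247/3453) -> (3453/3247): both odd, 3247 mod 4 = 3, 3453 mod 4 = 1, so the flip contributes +1; sign now -1
(3453/3247): 3453 mod 3247 = 206, so (3453/3247) = (206/3247)
factor out 2^1: 206 = 2^1·103; with 3247 mod 8 = 7, (2/3247) = +1; sign now -1; continue with (103/3247)
flip (103/3247) -> (3247/103): both odd, 103 mod 4 = 3, 3247 mod 4 = 3, so the flip contributes -1; sign now +1
(3247/103): 3247 mod 103 = 54, so (3247/103) = (54/103)
factor out 2^1: 54 = 2^1·27; with 103 mod 8 = 7, (2/103) = +1; sign now +1; continue with (27/103)
flip (27/103) -> (103/27): both odd, 27 mod 4 = 3, 103 mod 4 = 3, so the flip contributes -1; sign now -1
(103/27): 103 mod 27 = 22, so (103/27) = (22/27)
factor out 2^1: 22 = 2^1·11; with 27 mod 8 = 3, (2/27) = -1; sign now +1; continue with (11/27)
flip (11/27) -> (27/11): both odd, 11 mod 4 = 3, 27 mod 4 = 3, so the flip contributes -1; sign now -1
(27/11): 27 mod 11 = 5, so (27/11) = (5/11)
flip (5/11) -> (11/5): both odd, 5 mod 4 = 1, 11 mod 4 = 3, so the flip contributes +1; sign now -1
(11/5): 11 mod 5 = 1, so (11/5) = (1/5)
reached (1/5) = 1, so the symbol is -1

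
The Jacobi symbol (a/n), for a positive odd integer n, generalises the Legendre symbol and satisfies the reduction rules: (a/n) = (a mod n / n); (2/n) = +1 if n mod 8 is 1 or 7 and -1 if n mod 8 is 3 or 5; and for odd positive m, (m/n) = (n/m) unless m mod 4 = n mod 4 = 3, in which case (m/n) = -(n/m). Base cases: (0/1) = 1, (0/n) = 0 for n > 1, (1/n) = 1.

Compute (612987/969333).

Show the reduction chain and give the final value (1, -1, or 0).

reciprocity: (612987/969333) = +1·(969333/612987) since 612987 mod 4 = 3, 969333 mod 4 = 1; sign now +1
(969333/612987) = (356346/612987)   [reduce mod 612987]
356346 = 2^1·178173; (2/612987) = -1 since 612987 mod 8 = 3, so (356346/612987) = (-1)^1·(178173/612987); sign now -1
reciprocity: (178173/612987) = +1·(612987/178173) since 178173 mod 4 = 1, 612987 mod 4 = 3; sign now -1
(612987/178173) = (78468/178173)   [reduce mod 178173]
78468 = 2^2·19617; (2/178173) = -1 since 178173 mod 8 = 5, so (78468/178173) = (-1)^2·(19617/178173); sign now -1
reciprocity: (19617/178173) = +1·(178173/19617) since 19617 mod 4 = 1, 178173 mod 4 = 1; sign now -1
(178173/19617) = (1620/19617)   [reduce mod 19617]
1620 = 2^2·405; (2/19617) = +1 since 19617 mod 8 = 1, so (1620/19617) = (+1)^2·(405/19617); sign now -1
reciprocity: (405/19617) = +1·(19617/405) since 405 mod 4 = 1, 19617 mod 4 = 1; sign now -1
(19617/405) = (177/405)   [reduce mod 405]
reciprocity: (177/405) = +1·(405/177) since 177 mod 4 = 1, 405 mod 4 = 1; sign now -1
(405/177) = (51/177)   [reduce mod 177]
reciprocity: (51/177) = +1·(177/51) since 51 mod 4 = 3, 177 mod 4 = 1; sign now -1
(177/51) = (24/51)   [reduce mod 51]
24 = 2^3·3; (2/51) = -1 since 51 mod 8 = 3, so (24/51) = (-1)^3·(3/51); sign now +1
reciprocity: (3/51) = -1·(51/3) since 3 mod 4 = 3, 51 mod 4 = 3; sign now -1
(51/3) = (0/3)   [reduce mod 3]
(0/3) = 0   [gcd(a, n) > 1]; final value = 0

0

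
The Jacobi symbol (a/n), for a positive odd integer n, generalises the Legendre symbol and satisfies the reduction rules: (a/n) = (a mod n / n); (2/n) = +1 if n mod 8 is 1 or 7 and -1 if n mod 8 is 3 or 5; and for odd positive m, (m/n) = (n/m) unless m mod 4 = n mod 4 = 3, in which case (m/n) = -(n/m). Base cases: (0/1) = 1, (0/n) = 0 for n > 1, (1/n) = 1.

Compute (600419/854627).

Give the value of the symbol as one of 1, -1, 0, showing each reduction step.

1

flip (600419/854627) -> (854627/600419): both odd, 600419 mod 4 = 3, 854627 mod 4 = 3, so the flip contributes -1; sign now -1
(854627/600419): 854627 mod 600419 = 254208, so (854627/600419) = (254208/600419)
factor out 2^8: 254208 = 2^8·993; with 600419 mod 8 = 3, (2/600419) = -1; sign now -1; continue with (993/600419)
flip (993/600419) -> (600419/993): both odd, 993 mod 4 = 1, 600419 mod 4 = 3, so the flip contributes +1; sign now -1
(600419/993): 600419 mod 993 = 647, so (600419/993) = (647/993)
flip (647/993) -> (993/647): both odd, 647 mod 4 = 3, 993 mod 4 = 1, so the flip contributes +1; sign now -1
(993/647): 993 mod 647 = 346, so (993/647) = (346/647)
factor out 2^1: 346 = 2^1·173; with 647 mod 8 = 7, (2/647) = +1; sign now -1; continue with (173/647)
flip (173/647) -> (647/173): both odd, 173 mod 4 = 1, 647 mod 4 = 3, so the flip contributes +1; sign now -1
(647/173): 647 mod 173 = 128, so (647/173) = (128/173)
factor out 2^7: 128 = 2^7·1; with 173 mod 8 = 5, (2/173) = -1; sign now +1; continue with (1/173)
reached (1/173) = 1, so the symbol is +1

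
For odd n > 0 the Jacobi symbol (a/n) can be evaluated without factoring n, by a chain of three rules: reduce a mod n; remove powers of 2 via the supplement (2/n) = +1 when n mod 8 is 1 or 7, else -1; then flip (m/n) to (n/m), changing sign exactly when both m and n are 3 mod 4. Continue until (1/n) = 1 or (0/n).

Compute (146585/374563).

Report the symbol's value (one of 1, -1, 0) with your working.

1

reciprocity: (146585/374563) = +1·(374563/146585) since 146585 mod 4 = 1, 374563 mod 4 = 3; sign now +1
(374563/146585) = (81393/146585)   [reduce mod 146585]
reciprocity: (81393/146585) = +1·(146585/81393) since 81393 mod 4 = 1, 146585 mod 4 = 1; sign now +1
(146585/81393) = (65192/81393)   [reduce mod 81393]
65192 = 2^3·8149; (2/81393) = +1 since 81393 mod 8 = 1, so (65192/81393) = (+1)^3·(8149/81393); sign now +1
reciprocity: (8149/81393) = +1·(81393/8149) since 8149 mod 4 = 1, 81393 mod 4 = 1; sign now +1
(81393/8149) = (8052/8149)   [reduce mod 8149]
8052 = 2^2·2013; (2/8149) = -1 since 8149 mod 8 = 5, so (8052/8149) = (-1)^2·(2013/8149); sign now +1
reciprocity: (2013/8149) = +1·(8149/2013) since 2013 mod 4 = 1, 8149 mod 4 = 1; sign now +1
(8149/2013) = (97/2013)   [reduce mod 2013]
reciprocity: (97/2013) = +1·(2013/97) since 97 mod 4 = 1, 2013 mod 4 = 1; sign now +1
(2013/97) = (73/97)   [reduce mod 97]
reciprocity: (73/97) = +1·(97/73) since 73 mod 4 = 1, 97 mod 4 = 1; sign now +1
(97/73) = (24/73)   [reduce mod 73]
24 = 2^3·3; (2/73) = +1 since 73 mod 8 = 1, so (24/73) = (+1)^3·(3/73); sign now +1
reciprocity: (3/73) = +1·(73/3) since 3 mod 4 = 3, 73 mod 4 = 1; sign now +1
(73/3) = (1/3)   [reduce mod 3]
(1/3) = 1; final value = sign = +1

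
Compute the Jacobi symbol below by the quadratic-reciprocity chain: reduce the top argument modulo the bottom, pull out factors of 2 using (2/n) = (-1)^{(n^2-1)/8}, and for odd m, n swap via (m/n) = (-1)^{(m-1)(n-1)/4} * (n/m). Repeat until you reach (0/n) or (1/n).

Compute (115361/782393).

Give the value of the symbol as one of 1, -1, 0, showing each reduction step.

-1

reciprocity: (115361/782393) = +1·(782393/115361) since 115361 mod 4 = 1, 782393 mod 4 = 1; sign now +1
(782393/115361) = (90227/115361)   [reduce mod 115361]
reciprocity: (90227/115361) = +1·(115361/90227) since 90227 mod 4 = 3, 115361 mod 4 = 1; sign now +1
(115361/90227) = (25134/90227)   [reduce mod 90227]
25134 = 2^1·12567; (2/90227) = -1 since 90227 mod 8 = 3, so (25134/90227) = (-1)^1·(12567/90227); sign now -1
reciprocity: (12567/90227) = -1·(90227/12567) since 12567 mod 4 = 3, 90227 mod 4 = 3; sign now +1
(90227/12567) = (2258/12567)   [reduce mod 12567]
2258 = 2^1·1129; (2/12567) = +1 since 12567 mod 8 = 7, so (2258/12567) = (+1)^1·(1129/12567); sign now +1
reciprocity: (1129/12567) = +1·(12567/1129) since 1129 mod 4 = 1, 12567 mod 4 = 3; sign now +1
(12567/1129) = (148/1129)   [reduce mod 1129]
148 = 2^2·37; (2/1129) = +1 since 1129 mod 8 = 1, so (148/1129) = (+1)^2·(37/1129); sign now +1
reciprocity: (37/1129) = +1·(1129/37) since 37 mod 4 = 1, 1129 mod 4 = 1; sign now +1
(1129/37) = (19/37)   [reduce mod 37]
reciprocity: (19/37) = +1·(37/19) since 19 mod 4 = 3, 37 mod 4 = 1; sign now +1
(37/19) = (18/19)   [reduce mod 19]
18 = 2^1·9; (2/19) = -1 since 19 mod 8 = 3, so (18/19) = (-1)^1·(9/19); sign now -1
reciprocity: (9/19) = +1·(19/9) since 9 mod 4 = 1, 19 mod 4 = 3; sign now -1
(19/9) = (1/9)   [reduce mod 9]
(1/9) = 1; final value = sign = -1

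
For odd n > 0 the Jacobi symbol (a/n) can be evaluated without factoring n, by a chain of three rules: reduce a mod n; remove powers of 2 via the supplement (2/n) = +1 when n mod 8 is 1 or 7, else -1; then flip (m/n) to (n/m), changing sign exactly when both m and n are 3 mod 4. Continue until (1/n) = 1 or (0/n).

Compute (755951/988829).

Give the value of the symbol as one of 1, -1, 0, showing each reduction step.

reciprocity: (755951/988829) = +1·(988829/755951) since 755951 mod 4 = 3, 988829 mod 4 = 1; sign now +1
(988829/755951) = (232878/755951)   [reduce mod 755951]
232878 = 2^1·116439; (2/755951) = +1 since 755951 mod 8 = 7, so (232878/755951) = (+1)^1·(116439/755951); sign now +1
reciprocity: (116439/755951) = -1·(755951/116439) since 116439 mod 4 = 3, 755951 mod 4 = 3; sign now -1
(755951/116439) = (57317/116439)   [reduce mod 116439]
reciprocity: (57317/116439) = +1·(116439/57317) since 57317 mod 4 = 1, 116439 mod 4 = 3; sign now -1
(116439/57317) = (1805/57317)   [reduce mod 57317]
reciprocity: (1805/57317) = +1·(57317/1805) since 1805 mod 4 = 1, 57317 mod 4 = 1; sign now -1
(57317/1805) = (1362/1805)   [reduce mod 1805]
1362 = 2^1·681; (2/1805) = -1 since 1805 mod 8 = 5, so (1362/1805) = (-1)^1·(681/1805); sign now +1
reciprocity: (681/1805) = +1·(1805/681) since 681 mod 4 = 1, 1805 mod 4 = 1; sign now +1
(1805/681) = (443/681)   [reduce mod 681]
reciprocity: (443/681) = +1·(681/443) since 443 mod 4 = 3, 681 mod 4 = 1; sign now +1
(681/443) = (238/443)   [reduce mod 443]
238 = 2^1·119; (2/443) = -1 since 443 mod 8 = 3, so (238/443) = (-1)^1·(119/443); sign now -1
reciprocity: (119/443) = -1·(443/119) since 119 mod 4 = 3, 443 mod 4 = 3; sign now +1
(443/119) = (86/119)   [reduce mod 119]
86 = 2^1·43; (2/119) = +1 since 119 mod 8 = 7, so (86/119) = (+1)^1·(43/119); sign now +1
reciprocity: (43/119) = -1·(119/43) since 43 mod 4 = 3, 119 mod 4 = 3; sign now -1
(119/43) = (33/43)   [reduce mod 43]
reciprocity: (33/43) = +1·(43/33) since 33 mod 4 = 1, 43 mod 4 = 3; sign now -1
(43/33) = (10/33)   [reduce mod 33]
10 = 2^1·5; (2/33) = +1 since 33 mod 8 = 1, so (10/33) = (+1)^1·(5/33); sign now -1
reciprocity: (5/33) = +1·(33/5) since 5 mod 4 = 1, 33 mod 4 = 1; sign now -1
(33/5) = (3/5)   [reduce mod 5]
reciprocity: (3/5) = +1·(5/3) since 3 mod 4 = 3, 5 mod 4 = 1; sign now -1
(5/3) = (2/3)   [reduce mod 3]
2 = 2^1·1; (2/3) = -1 since 3 mod 8 = 3, so (2/3) = (-1)^1·(1/3); sign now +1
(1/3) = 1; final value = sign = +1

1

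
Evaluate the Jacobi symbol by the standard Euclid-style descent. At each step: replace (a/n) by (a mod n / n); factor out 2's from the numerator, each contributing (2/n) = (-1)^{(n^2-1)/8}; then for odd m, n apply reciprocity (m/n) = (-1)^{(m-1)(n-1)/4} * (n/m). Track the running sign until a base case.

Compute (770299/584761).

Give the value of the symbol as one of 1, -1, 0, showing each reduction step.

-1

(770299/584761) = (185538/584761)   [reduce mod 584761]
185538 = 2^1·92769; (2/584761) = +1 since 584761 mod 8 = 1, so (185538/584761) = (+1)^1·(92769/584761); sign now +1
reciprocity: (92769/584761) = +1·(584761/92769) since 92769 mod 4 = 1, 584761 mod 4 = 1; sign now +1
(584761/92769) = (28147/92769)   [reduce mod 92769]
reciprocity: (28147/92769) = +1·(92769/28147) since 28147 mod 4 = 3, 92769 mod 4 = 1; sign now +1
(92769/28147) = (8328/28147)   [reduce mod 28147]
8328 = 2^3·1041; (2/28147) = -1 since 28147 mod 8 = 3, so (8328/28147) = (-1)^3·(1041/28147); sign now -1
reciprocity: (1041/28147) = +1·(28147/1041) since 1041 mod 4 = 1, 28147 mod 4 = 3; sign now -1
(28147/1041) = (40/1041)   [reduce mod 1041]
40 = 2^3·5; (2/1041) = +1 since 1041 mod 8 = 1, so (40/1041) = (+1)^3·(5/1041); sign now -1
reciprocity: (5/1041) = +1·(1041/5) since 5 mod 4 = 1, 1041 mod 4 = 1; sign now -1
(1041/5) = (1/5)   [reduce mod 5]
(1/5) = 1; final value = sign = -1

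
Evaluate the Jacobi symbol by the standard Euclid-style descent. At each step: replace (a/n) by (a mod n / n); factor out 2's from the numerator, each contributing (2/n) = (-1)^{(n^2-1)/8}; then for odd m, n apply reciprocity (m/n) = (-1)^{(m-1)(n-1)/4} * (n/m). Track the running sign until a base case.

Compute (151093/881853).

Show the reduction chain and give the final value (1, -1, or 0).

-1

reciprocity: (151093/881853) = +1·(881853/151093) since 151093 mod 4 = 1, 881853 mod 4 = 1; sign now +1
(881853/151093) = (126388/151093)   [reduce mod 151093]
126388 = 2^2·31597; (2/151093) = -1 since 151093 mod 8 = 5, so (126388/151093) = (-1)^2·(31597/151093); sign now +1
reciprocity: (31597/151093) = +1·(151093/31597) since 31597 mod 4 = 1, 151093 mod 4 = 1; sign now +1
(151093/31597) = (24705/31597)   [reduce mod 31597]
reciprocity: (24705/31597) = +1·(31597/24705) since 24705 mod 4 = 1, 31597 mod 4 = 1; sign now +1
(31597/24705) = (6892/24705)   [reduce mod 24705]
6892 = 2^2·1723; (2/24705) = +1 since 24705 mod 8 = 1, so (6892/24705) = (+1)^2·(1723/24705); sign now +1
reciprocity: (1723/24705) = +1·(24705/1723) since 1723 mod 4 = 3, 24705 mod 4 = 1; sign now +1
(24705/1723) = (583/1723)   [reduce mod 1723]
reciprocity: (583/1723) = -1·(1723/583) since 583 mod 4 = 3, 1723 mod 4 = 3; sign now -1
(1723/583) = (557/583)   [reduce mod 583]
reciprocity: (557/583) = +1·(583/557) since 557 mod 4 = 1, 583 mod 4 = 3; sign now -1
(583/557) = (26/557)   [reduce mod 557]
26 = 2^1·13; (2/557) = -1 since 557 mod 8 = 5, so (26/557) = (-1)^1·(13/557); sign now +1
reciprocity: (13/557) = +1·(557/13) since 13 mod 4 = 1, 557 mod 4 = 1; sign now +1
(557/13) = (11/13)   [reduce mod 13]
reciprocity: (11/13) = +1·(13/11) since 11 mod 4 = 3, 13 mod 4 = 1; sign now +1
(13/11) = (2/11)   [reduce mod 11]
2 = 2^1·1; (2/11) = -1 since 11 mod 8 = 3, so (2/11) = (-1)^1·(1/11); sign now -1
(1/11) = 1; final value = sign = -1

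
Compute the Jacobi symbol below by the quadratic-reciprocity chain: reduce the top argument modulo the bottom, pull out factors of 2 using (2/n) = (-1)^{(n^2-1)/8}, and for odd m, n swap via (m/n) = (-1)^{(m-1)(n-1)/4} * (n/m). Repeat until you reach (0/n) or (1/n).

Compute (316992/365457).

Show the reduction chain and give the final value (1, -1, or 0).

0

316992 = 2^6·4953; (2/365457) = +1 since 365457 mod 8 = 1, so (316992/365457) = (+1)^6·(4953/365457); sign now +1
reciprocity: (4953/365457) = +1·(365457/4953) since 4953 mod 4 = 1, 365457 mod 4 = 1; sign now +1
(365457/4953) = (3888/4953)   [reduce mod 4953]
3888 = 2^4·243; (2/4953) = +1 since 4953 mod 8 = 1, so (3888/4953) = (+1)^4·(243/4953); sign now +1
reciprocity: (243/4953) = +1·(4953/243) since 243 mod 4 = 3, 4953 mod 4 = 1; sign now +1
(4953/243) = (93/243)   [reduce mod 243]
reciprocity: (93/243) = +1·(243/93) since 93 mod 4 = 1, 243 mod 4 = 3; sign now +1
(243/93) = (57/93)   [reduce mod 93]
reciprocity: (57/93) = +1·(93/57) since 57 mod 4 = 1, 93 mod 4 = 1; sign now +1
(93/57) = (36/57)   [reduce mod 57]
36 = 2^2·9; (2/57) = +1 since 57 mod 8 = 1, so (36/57) = (+1)^2·(9/57); sign now +1
reciprocity: (9/57) = +1·(57/9) since 9 mod 4 = 1, 57 mod 4 = 1; sign now +1
(57/9) = (3/9)   [reduce mod 9]
reciprocity: (3/9) = +1·(9/3) since 3 mod 4 = 3, 9 mod 4 = 1; sign now +1
(9/3) = (0/3)   [reduce mod 3]
(0/3) = 0   [gcd(a, n) > 1]; final value = 0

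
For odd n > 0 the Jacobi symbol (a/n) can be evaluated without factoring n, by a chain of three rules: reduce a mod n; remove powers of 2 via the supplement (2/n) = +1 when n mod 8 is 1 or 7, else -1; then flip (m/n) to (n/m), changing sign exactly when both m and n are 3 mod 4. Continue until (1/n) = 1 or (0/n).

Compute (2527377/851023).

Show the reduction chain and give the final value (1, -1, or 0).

(2527377/851023): 2527377 mod 851023 = 825331, so (2527377/851023) = (825331/851023)
flip (825331/851023) -> (851023/825331): both odd, 825331 mod 4 = 3, 851023 mod 4 = 3, so the flip contributes -1; sign now -1
(851023/825331): 851023 mod 825331 = 25692, so (851023/825331) = (25692/825331)
factor out 2^2: 25692 = 2^2·6423; with 825331 mod 8 = 3, (2/825331) = -1; sign now -1; continue with (6423/825331)
flip (6423/825331) -> (825331/6423): both odd, 6423 mod 4 = 3, 825331 mod 4 = 3, so the flip contributes -1; sign now +1
(825331/6423): 825331 mod 6423 = 3187, so (825331/6423) = (3187/6423)
flip (3187/6423) -> (6423/3187): both odd, 3187 mod 4 = 3, 6423 mod 4 = 3, so the flip contributes -1; sign now -1
(6423/3187): 6423 mod 3187 = 49, so (6423/3187) = (49/3187)
flip (49/3187) -> (3187/49): both odd, 49 mod 4 = 1, 3187 mod 4 = 3, so the flip contributes +1; sign now -1
(3187/49): 3187 mod 49 = 2, so (3187/49) = (2/49)
factor out 2^1: 2 = 2^1·1; with 49 mod 8 = 1, (2/49) = +1; sign now -1; continue with (1/49)
reached (1/49) = 1, so the symbol is -1

-1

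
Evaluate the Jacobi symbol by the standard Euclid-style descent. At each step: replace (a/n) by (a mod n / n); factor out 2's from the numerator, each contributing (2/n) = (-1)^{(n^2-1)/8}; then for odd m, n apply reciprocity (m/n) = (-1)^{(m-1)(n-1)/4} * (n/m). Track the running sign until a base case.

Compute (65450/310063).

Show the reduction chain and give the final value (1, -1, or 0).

0

65450 = 2^1·32725; (2/310063) = +1 since 310063 mod 8 = 7, so (65450/310063) = (+1)^1·(32725/310063); sign now +1
reciprocity: (32725/310063) = +1·(310063/32725) since 32725 mod 4 = 1, 310063 mod 4 = 3; sign now +1
(310063/32725) = (15538/32725)   [reduce mod 32725]
15538 = 2^1·7769; (2/32725) = -1 since 32725 mod 8 = 5, so (15538/32725) = (-1)^1·(7769/32725); sign now -1
reciprocity: (7769/32725) = +1·(32725/7769) since 7769 mod 4 = 1, 32725 mod 4 = 1; sign now -1
(32725/7769) = (1649/7769)   [reduce mod 7769]
reciprocity: (1649/7769) = +1·(7769/1649) since 1649 mod 4 = 1, 7769 mod 4 = 1; sign now -1
(7769/1649) = (1173/1649)   [reduce mod 1649]
reciprocity: (1173/1649) = +1·(1649/1173) since 1173 mod 4 = 1, 1649 mod 4 = 1; sign now -1
(1649/1173) = (476/1173)   [reduce mod 1173]
476 = 2^2·119; (2/1173) = -1 since 1173 mod 8 = 5, so (476/1173) = (-1)^2·(119/1173); sign now -1
reciprocity: (119/1173) = +1·(1173/119) since 119 mod 4 = 3, 1173 mod 4 = 1; sign now -1
(1173/119) = (102/119)   [reduce mod 119]
102 = 2^1·51; (2/119) = +1 since 119 mod 8 = 7, so (102/119) = (+1)^1·(51/119); sign now -1
reciprocity: (51/119) = -1·(119/51) since 51 mod 4 = 3, 119 mod 4 = 3; sign now +1
(119/51) = (17/51)   [reduce mod 51]
reciprocity: (17/51) = +1·(51/17) since 17 mod 4 = 1, 51 mod 4 = 3; sign now +1
(51/17) = (0/17)   [reduce mod 17]
(0/17) = 0   [gcd(a, n) > 1]; final value = 0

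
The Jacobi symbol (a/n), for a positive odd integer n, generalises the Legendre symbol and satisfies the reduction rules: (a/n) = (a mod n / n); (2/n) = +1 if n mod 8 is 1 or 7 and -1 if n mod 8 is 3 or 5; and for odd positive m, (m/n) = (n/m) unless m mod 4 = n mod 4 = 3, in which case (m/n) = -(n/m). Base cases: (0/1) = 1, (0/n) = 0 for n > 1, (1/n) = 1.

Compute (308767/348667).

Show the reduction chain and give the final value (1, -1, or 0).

reciprocity: (308767/348667) = -1·(348667/308767) since 308767 mod 4 = 3, 348667 mod 4 = 3; sign now -1
(348667/308767) = (39900/308767)   [reduce mod 308767]
39900 = 2^2·9975; (2/308767) = +1 since 308767 mod 8 = 7, so (39900/308767) = (+1)^2·(9975/308767); sign now -1
reciprocity: (9975/308767) = -1·(308767/9975) since 9975 mod 4 = 3, 308767 mod 4 = 3; sign now +1
(308767/9975) = (9517/9975)   [reduce mod 9975]
reciprocity: (9517/9975) = +1·(9975/9517) since 9517 mod 4 = 1, 9975 mod 4 = 3; sign now +1
(9975/9517) = (458/9517)   [reduce mod 9517]
458 = 2^1·229; (2/9517) = -1 since 9517 mod 8 = 5, so (458/9517) = (-1)^1·(229/9517); sign now -1
reciprocity: (229/9517) = +1·(9517/229) since 229 mod 4 = 1, 9517 mod 4 = 1; sign now -1
(9517/229) = (128/229)   [reduce mod 229]
128 = 2^7·1; (2/229) = -1 since 229 mod 8 = 5, so (128/229) = (-1)^7·(1/229); sign now +1
(1/229) = 1; final value = sign = +1

1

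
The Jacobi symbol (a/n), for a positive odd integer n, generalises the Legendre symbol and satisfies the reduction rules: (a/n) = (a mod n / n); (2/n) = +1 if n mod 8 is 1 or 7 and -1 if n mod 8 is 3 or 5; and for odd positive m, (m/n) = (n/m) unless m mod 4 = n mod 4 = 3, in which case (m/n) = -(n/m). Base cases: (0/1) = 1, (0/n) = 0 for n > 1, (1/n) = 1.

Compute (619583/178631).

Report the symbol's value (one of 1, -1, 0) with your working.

-1

(619583/178631): 619583 mod 178631 = 83690, so (619583/178631) = (83690/178631)
factor out 2^1: 83690 = 2^1·41845; with 178631 mod 8 = 7, (2/178631) = +1; sign now +1; continue with (41845/178631)
flip (41845/178631) -> (178631/41845): both odd, 41845 mod 4 = 1, 178631 mod 4 = 3, so the flip contributes +1; sign now +1
(178631/41845): 178631 mod 41845 = 11251, so (178631/41845) = (11251/41845)
flip (11251/41845) -> (41845/11251): both odd, 11251 mod 4 = 3, 41845 mod 4 = 1, so the flip contributes +1; sign now +1
(41845/11251): 41845 mod 11251 = 8092, so (41845/11251) = (8092/11251)
factor out 2^2: 8092 = 2^2·2023; with 11251 mod 8 = 3, (2/11251) = -1; sign now +1; continue with (2023/11251)
flip (2023/11251) -> (11251/2023): both odd, 2023 mod 4 = 3, 11251 mod 4 = 3, so the flip contributes -1; sign now -1
(11251/2023): 11251 mod 2023 = 1136, so (11251/2023) = (1136/2023)
factor out 2^4: 1136 = 2^4·71; with 2023 mod 8 = 7, (2/2023) = +1; sign now -1; continue with (71/2023)
flip (71/2023) -> (2023/71): both odd, 71 mod 4 = 3, 2023 mod 4 = 3, so the flip contributes -1; sign now +1
(2023/71): 2023 mod 71 = 35, so (2023/71) = (35/71)
flip (35/71) -> (71/35): both odd, 35 mod 4 = 3, 71 mod 4 = 3, so the flip contributes -1; sign now -1
(71/35): 71 mod 35 = 1, so (71/35) = (1/35)
reached (1/35) = 1, so the symbol is -1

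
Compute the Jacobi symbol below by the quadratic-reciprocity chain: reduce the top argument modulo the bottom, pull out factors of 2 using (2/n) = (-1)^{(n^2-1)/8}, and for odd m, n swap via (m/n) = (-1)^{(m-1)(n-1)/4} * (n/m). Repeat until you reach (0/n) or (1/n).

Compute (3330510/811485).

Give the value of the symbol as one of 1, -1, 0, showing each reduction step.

0

(3330510/811485) = (84570/811485)   [reduce mod 811485]
84570 = 2^1·42285; (2/811485) = -1 since 811485 mod 8 = 5, so (84570/811485) = (-1)^1·(42285/811485); sign now -1
reciprocity: (42285/811485) = +1·(811485/42285) since 42285 mod 4 = 1, 811485 mod 4 = 1; sign now -1
(811485/42285) = (8070/42285)   [reduce mod 42285]
8070 = 2^1·4035; (2/42285) = -1 since 42285 mod 8 = 5, so (8070/42285) = (-1)^1·(4035/42285); sign now +1
reciprocity: (4035/42285) = +1·(42285/4035) since 4035 mod 4 = 3, 42285 mod 4 = 1; sign now +1
(42285/4035) = (1935/4035)   [reduce mod 4035]
reciprocity: (1935/4035) = -1·(4035/1935) since 1935 mod 4 = 3, 4035 mod 4 = 3; sign now -1
(4035/1935) = (165/1935)   [reduce mod 1935]
reciprocity: (165/1935) = +1·(1935/165) since 165 mod 4 = 1, 1935 mod 4 = 3; sign now -1
(1935/165) = (120/165)   [reduce mod 165]
120 = 2^3·15; (2/165) = -1 since 165 mod 8 = 5, so (120/165) = (-1)^3·(15/165); sign now +1
reciprocity: (15/165) = +1·(165/15) since 15 mod 4 = 3, 165 mod 4 = 1; sign now +1
(165/15) = (0/15)   [reduce mod 15]
(0/15) = 0   [gcd(a, n) > 1]; final value = 0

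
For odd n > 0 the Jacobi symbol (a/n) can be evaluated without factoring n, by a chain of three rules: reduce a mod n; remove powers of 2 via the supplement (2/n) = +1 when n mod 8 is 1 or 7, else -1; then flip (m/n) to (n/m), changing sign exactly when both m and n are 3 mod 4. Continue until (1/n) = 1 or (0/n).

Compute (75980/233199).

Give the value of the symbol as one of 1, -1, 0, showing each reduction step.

75980 = 2^2·18995; (2/233199) = +1 since 233199 mod 8 = 7, so (75980/233199) = (+1)^2·(18995/233199); sign now +1
reciprocity: (18995/233199) = -1·(233199/18995) since 18995 mod 4 = 3, 233199 mod 4 = 3; sign now -1
(233199/18995) = (5259/18995)   [reduce mod 18995]
reciprocity: (5259/18995) = -1·(18995/5259) since 5259 mod 4 = 3, 18995 mod 4 = 3; sign now +1
(18995/5259) = (3218/5259)   [reduce mod 5259]
3218 = 2^1·1609; (2/5259) = -1 since 5259 mod 8 = 3, so (3218/5259) = (-1)^1·(1609/5259); sign now -1
reciprocity: (1609/5259) = +1·(5259/1609) since 1609 mod 4 = 1, 5259 mod 4 = 3; sign now -1
(5259/1609) = (432/1609)   [reduce mod 1609]
432 = 2^4·27; (2/1609) = +1 since 1609 mod 8 = 1, so (432/1609) = (+1)^4·(27/1609); sign now -1
reciprocity: (27/1609) = +1·(1609/27) since 27 mod 4 = 3, 1609 mod 4 = 1; sign now -1
(1609/27) = (16/27)   [reduce mod 27]
16 = 2^4·1; (2/27) = -1 since 27 mod 8 = 3, so (16/27) = (-1)^4·(1/27); sign now -1
(1/27) = 1; final value = sign = -1

-1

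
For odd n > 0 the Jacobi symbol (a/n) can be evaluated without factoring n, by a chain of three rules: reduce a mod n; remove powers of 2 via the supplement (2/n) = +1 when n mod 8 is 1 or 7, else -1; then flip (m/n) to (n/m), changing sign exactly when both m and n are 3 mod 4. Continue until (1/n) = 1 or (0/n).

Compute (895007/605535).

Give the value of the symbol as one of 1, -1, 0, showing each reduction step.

(895007/605535): 895007 mod 605535 = 289472, so (895007/605535) = (289472/605535)
factor out 2^6: 289472 = 2^6·4523; with 605535 mod 8 = 7, (2/605535) = +1; sign now +1; continue with (4523/605535)
flip (4523/605535) -> (605535/4523): both odd, 4523 mod 4 = 3, 605535 mod 4 = 3, so the flip contributes -1; sign now -1
(605535/4523): 605535 mod 4523 = 3976, so (605535/4523) = (3976/4523)
factor out 2^3: 3976 = 2^3·497; with 4523 mod 8 = 3, (2/4523) = -1; sign now +1; continue with (497/4523)
flip (497/4523) -> (4523/497): both odd, 497 mod 4 = 1, 4523 mod 4 = 3, so the flip contributes +1; sign now +1
(4523/497): 4523 mod 497 = 50, so (4523/497) = (50/497)
factor out 2^1: 50 = 2^1·25; with 497 mod 8 = 1, (2/497) = +1; sign now +1; continue with (25/497)
flip (25/497) -> (497/25): both odd, 25 mod 4 = 1, 497 mod 4 = 1, so the flip contributes +1; sign now +1
(497/25): 497 mod 25 = 22, so (497/25) = (22/25)
factor out 2^1: 22 = 2^1·11; with 25 mod 8 = 1, (2/25) = +1; sign now +1; continue with (11/25)
flip (11/25) -> (25/11): both odd, 11 mod 4 = 3, 25 mod 4 = 1, so the flip contributes +1; sign now +1
(25/11): 25 mod 11 = 3, so (25/11) = (3/11)
flip (3/11) -> (11/3): both odd, 3 mod 4 = 3, 11 mod 4 = 3, so the flip contributes -1; sign now -1
(11/3): 11 mod 3 = 2, so (11/3) = (2/3)
factor out 2^1: 2 = 2^1·1; with 3 mod 8 = 3, (2/3) = -1; sign now +1; continue with (1/3)
reached (1/3) = 1, so the symbol is +1

1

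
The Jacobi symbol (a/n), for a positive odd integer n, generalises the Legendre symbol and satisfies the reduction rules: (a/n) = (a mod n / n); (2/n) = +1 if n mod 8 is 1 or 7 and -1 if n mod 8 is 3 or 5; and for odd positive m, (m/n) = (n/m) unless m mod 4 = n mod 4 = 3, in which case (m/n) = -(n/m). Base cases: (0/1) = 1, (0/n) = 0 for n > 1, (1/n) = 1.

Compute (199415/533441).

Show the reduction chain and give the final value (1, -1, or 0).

1

flip (199415/533441) -> (533441/199415): both odd, 199415 mod 4 = 3, 533441 mod 4 = 1, so the flip contributes +1; sign now +1
(533441/199415): 533441 mod 199415 = 134611, so (533441/199415) = (134611/199415)
flip (134611/199415) -> (199415/134611): both odd, 134611 mod 4 = 3, 199415 mod 4 = 3, so the flip contributes -1; sign now -1
(199415/134611): 199415 mod 134611 = 64804, so (199415/134611) = (64804/134611)
factor out 2^2: 64804 = 2^2·16201; with 134611 mod 8 = 3, (2/134611) = -1; sign now -1; continue with (16201/134611)
flip (16201/134611) -> (134611/16201): both odd, 16201 mod 4 = 1, 134611 mod 4 = 3, so the flip contributes +1; sign now -1
(134611/16201): 134611 mod 16201 = 5003, so (134611/16201) = (5003/16201)
flip (5003/16201) -> (16201/5003): both odd, 5003 mod 4 = 3, 16201 mod 4 = 1, so the flip contributes +1; sign now -1
(16201/5003): 16201 mod 5003 = 1192, so (16201/5003) = (1192/5003)
factor out 2^3: 1192 = 2^3·149; with 5003 mod 8 = 3, (2/5003) = -1; sign now +1; continue with (149/5003)
flip (149/5003) -> (5003/149): both odd, 149 mod 4 = 1, 5003 mod 4 = 3, so the flip contributes +1; sign now +1
(5003/149): 5003 mod 149 = 86, so (5003/149) = (86/149)
factor out 2^1: 86 = 2^1·43; with 149 mod 8 = 5, (2/149) = -1; sign now -1; continue with (43/149)
flip (43/149) -> (149/43): both odd, 43 mod 4 = 3, 149 mod 4 = 1, so the flip contributes +1; sign now -1
(149/43): 149 mod 43 = 20, so (149/43) = (20/43)
factor out 2^2: 20 = 2^2·5; with 43 mod 8 = 3, (2/43) = -1; sign now -1; continue with (5/43)
flip (5/43) -> (43/5): both odd, 5 mod 4 = 1, 43 mod 4 = 3, so the flip contributes +1; sign now -1
(43/5): 43 mod 5 = 3, so (43/5) = (3/5)
flip (3/5) -> (5/3): both odd, 3 mod 4 = 3, 5 mod 4 = 1, so the flip contributes +1; sign now -1
(5/3): 5 mod 3 = 2, so (5/3) = (2/3)
factor out 2^1: 2 = 2^1·1; with 3 mod 8 = 3, (2/3) = -1; sign now +1; continue with (1/3)
reached (1/3) = 1, so the symbol is +1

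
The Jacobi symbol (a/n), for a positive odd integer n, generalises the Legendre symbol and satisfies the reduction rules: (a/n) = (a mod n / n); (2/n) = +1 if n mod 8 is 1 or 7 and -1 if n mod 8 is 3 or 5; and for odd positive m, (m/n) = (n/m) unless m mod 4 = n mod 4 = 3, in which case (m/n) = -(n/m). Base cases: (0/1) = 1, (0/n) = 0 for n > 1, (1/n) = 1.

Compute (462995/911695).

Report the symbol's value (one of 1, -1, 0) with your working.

reciprocity: (462995/911695) = -1·(911695/462995) since 462995 mod 4 = 3, 911695 mod 4 = 3; sign now -1
(911695/462995) = (448700/462995)   [reduce mod 462995]
448700 = 2^2·112175; (2/462995) = -1 since 462995 mod 8 = 3, so (448700/462995) = (-1)^2·(112175/462995); sign now -1
reciprocity: (112175/462995) = -1·(462995/112175) since 112175 mod 4 = 3, 462995 mod 4 = 3; sign now +1
(462995/112175) = (14295/112175)   [reduce mod 112175]
reciprocity: (14295/112175) = -1·(112175/14295) since 14295 mod 4 = 3, 112175 mod 4 = 3; sign now -1
(112175/14295) = (12110/14295)   [reduce mod 14295]
12110 = 2^1·6055; (2/14295) = +1 since 14295 mod 8 = 7, so (12110/14295) = (+1)^1·(6055/14295); sign now -1
reciprocity: (6055/14295) = -1·(14295/6055) since 6055 mod 4 = 3, 14295 mod 4 = 3; sign now +1
(14295/6055) = (2185/6055)   [reduce mod 6055]
reciprocity: (2185/6055) = +1·(6055/2185) since 2185 mod 4 = 1, 6055 mod 4 = 3; sign now +1
(6055/2185) = (1685/2185)   [reduce mod 2185]
reciprocity: (1685/2185) = +1·(2185/1685) since 1685 mod 4 = 1, 2185 mod 4 = 1; sign now +1
(2185/1685) = (500/1685)   [reduce mod 1685]
500 = 2^2·125; (2/1685) = -1 since 1685 mod 8 = 5, so (500/1685) = (-1)^2·(125/1685); sign now +1
reciprocity: (125/1685) = +1·(1685/125) since 125 mod 4 = 1, 1685 mod 4 = 1; sign now +1
(1685/125) = (60/125)   [reduce mod 125]
60 = 2^2·15; (2/125) = -1 since 125 mod 8 = 5, so (60/125) = (-1)^2·(15/125); sign now +1
reciprocity: (15/125) = +1·(125/15) since 15 mod 4 = 3, 125 mod 4 = 1; sign now +1
(125/15) = (5/15)   [reduce mod 15]
reciprocity: (5/15) = +1·(15/5) since 5 mod 4 = 1, 15 mod 4 = 3; sign now +1
(15/5) = (0/5)   [reduce mod 5]
(0/5) = 0   [gcd(a, n) > 1]; final value = 0

0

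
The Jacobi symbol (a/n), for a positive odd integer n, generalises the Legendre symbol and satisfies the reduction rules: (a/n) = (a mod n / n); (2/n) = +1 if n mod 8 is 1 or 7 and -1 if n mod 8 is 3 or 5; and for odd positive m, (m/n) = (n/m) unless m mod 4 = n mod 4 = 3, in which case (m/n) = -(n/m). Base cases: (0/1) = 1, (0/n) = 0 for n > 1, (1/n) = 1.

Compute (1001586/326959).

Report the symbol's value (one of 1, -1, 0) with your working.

-1

(1001586/326959): 1001586 mod 326959 = 20709, so (1001586/326959) = (20709/326959)
flip (20709/326959) -> (326959/20709): both odd, 20709 mod 4 = 1, 326959 mod 4 = 3, so the flip contributes +1; sign now +1
(326959/20709): 326959 mod 20709 = 16324, so (326959/20709) = (16324/20709)
factor out 2^2: 16324 = 2^2·4081; with 20709 mod 8 = 5, (2/20709) = -1; sign now +1; continue with (4081/20709)
flip (4081/20709) -> (20709/4081): both odd, 4081 mod 4 = 1, 20709 mod 4 = 1, so the flip contributes +1; sign now +1
(20709/4081): 20709 mod 4081 = 304, so (20709/4081) = (304/4081)
factor out 2^4: 304 = 2^4·19; with 4081 mod 8 = 1, (2/4081) = +1; sign now +1; continue with (19/4081)
flip (19/4081) -> (4081/19): both odd, 19 mod 4 = 3, 4081 mod 4 = 1, so the flip contributes +1; sign now +1
(4081/19): 4081 mod 19 = 15, so (4081/19) = (15/19)
flip (15/19) -> (19/15): both odd, 15 mod 4 = 3, 19 mod 4 = 3, so the flip contributes -1; sign now -1
(19/15): 19 mod 15 = 4, so (19/15) = (4/15)
factor out 2^2: 4 = 2^2·1; with 15 mod 8 = 7, (2/15) = +1; sign now -1; continue with (1/15)
reached (1/15) = 1, so the symbol is -1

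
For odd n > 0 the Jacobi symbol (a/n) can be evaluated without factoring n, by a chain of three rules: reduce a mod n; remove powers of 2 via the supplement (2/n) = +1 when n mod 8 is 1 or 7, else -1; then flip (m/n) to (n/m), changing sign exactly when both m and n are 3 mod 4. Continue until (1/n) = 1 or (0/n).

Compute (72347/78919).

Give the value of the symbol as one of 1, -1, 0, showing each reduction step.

reciprocity: (72347/78919) = -1·(78919/72347) since 72347 mod 4 = 3, 78919 mod 4 = 3; sign now -1
(78919/72347) = (6572/72347)   [reduce mod 72347]
6572 = 2^2·1643; (2/72347) = -1 since 72347 mod 8 = 3, so (6572/72347) = (-1)^2·(1643/72347); sign now -1
reciprocity: (1643/72347) = -1·(72347/1643) since 1643 mod 4 = 3, 72347 mod 4 = 3; sign now +1
(72347/1643) = (55/1643)   [reduce mod 1643]
reciprocity: (55/1643) = -1·(1643/55) since 55 mod 4 = 3, 1643 mod 4 = 3; sign now -1
(1643/55) = (48/55)   [reduce mod 55]
48 = 2^4·3; (2/55) = +1 since 55 mod 8 = 7, so (48/55) = (+1)^4·(3/55); sign now -1
reciprocity: (3/55) = -1·(55/3) since 3 mod 4 = 3, 55 mod 4 = 3; sign now +1
(55/3) = (1/3)   [reduce mod 3]
(1/3) = 1; final value = sign = +1

1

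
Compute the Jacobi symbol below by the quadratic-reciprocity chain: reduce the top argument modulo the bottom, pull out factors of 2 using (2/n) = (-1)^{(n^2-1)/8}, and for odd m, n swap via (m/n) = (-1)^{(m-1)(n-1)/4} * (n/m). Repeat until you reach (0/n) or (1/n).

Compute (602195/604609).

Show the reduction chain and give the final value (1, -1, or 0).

-1

flip (602195/604609) -> (604609/602195): both odd, 602195 mod 4 = 3, 604609 mod 4 = 1, so the flip contributes +1; sign now +1
(604609/602195): 604609 mod 602195 = 2414, so (604609/602195) = (2414/602195)
factor out 2^1: 2414 = 2^1·1207; with 602195 mod 8 = 3, (2/602195) = -1; sign now -1; continue with (1207/602195)
flip (1207/602195) -> (602195/1207): both odd, 1207 mod 4 = 3, 602195 mod 4 = 3, so the flip contributes -1; sign now +1
(602195/1207): 602195 mod 1207 = 1109, so (602195/1207) = (1109/1207)
flip (1109/1207) -> (1207/1109): both odd, 1109 mod 4 = 1, 1207 mod 4 = 3, so the flip contributes +1; sign now +1
(1207/1109): 1207 mod 1109 = 98, so (1207/1109) = (98/1109)
factor out 2^1: 98 = 2^1·49; with 1109 mod 8 = 5, (2/1109) = -1; sign now -1; continue with (49/1109)
flip (49/1109) -> (1109/49): both odd, 49 mod 4 = 1, 1109 mod 4 = 1, so the flip contributes +1; sign now -1
(1109/49): 1109 mod 49 = 31, so (1109/49) = (31/49)
flip (31/49) -> (49/31): both odd, 31 mod 4 = 3, 49 mod 4 = 1, so the flip contributes +1; sign now -1
(49/31): 49 mod 31 = 18, so (49/31) = (18/31)
factor out 2^1: 18 = 2^1·9; with 31 mod 8 = 7, (2/31) = +1; sign now -1; continue with (9/31)
flip (9/31) -> (31/9): both odd, 9 mod 4 = 1, 31 mod 4 = 3, so the flip contributes +1; sign now -1
(31/9): 31 mod 9 = 4, so (31/9) = (4/9)
factor out 2^2: 4 = 2^2·1; with 9 mod 8 = 1, (2/9) = +1; sign now -1; continue with (1/9)
reached (1/9) = 1, so the symbol is -1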